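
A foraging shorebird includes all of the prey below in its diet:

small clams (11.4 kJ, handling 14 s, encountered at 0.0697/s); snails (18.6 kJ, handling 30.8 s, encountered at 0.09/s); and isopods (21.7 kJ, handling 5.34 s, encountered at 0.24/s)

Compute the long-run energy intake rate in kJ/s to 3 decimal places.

1.273 kJ/s

R = Σλ_iE_i / (1 + Σλ_ih_i)
Numerator: 0.0697×11.4 + 0.09×18.6 + 0.24×21.7 = 7.677
Denominator: 1 + 0.0697×14 + 0.09×30.8 + 0.24×5.34 = 6.029
R = 7.677/6.029 = 1.273 kJ/s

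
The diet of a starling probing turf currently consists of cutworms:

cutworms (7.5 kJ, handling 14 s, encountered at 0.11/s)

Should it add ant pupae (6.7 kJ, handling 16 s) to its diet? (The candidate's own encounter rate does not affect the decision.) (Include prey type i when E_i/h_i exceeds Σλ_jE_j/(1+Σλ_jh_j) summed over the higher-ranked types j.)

Current rate: (0.11×7.5)/(1 + 0.11×14) = 0.3248 kJ/s.
Profitability of ant pupae: 6.7/16 = 0.4188 kJ/s.
0.4188 > 0.3248, so adding ant pupae raises the average — include it.

Yes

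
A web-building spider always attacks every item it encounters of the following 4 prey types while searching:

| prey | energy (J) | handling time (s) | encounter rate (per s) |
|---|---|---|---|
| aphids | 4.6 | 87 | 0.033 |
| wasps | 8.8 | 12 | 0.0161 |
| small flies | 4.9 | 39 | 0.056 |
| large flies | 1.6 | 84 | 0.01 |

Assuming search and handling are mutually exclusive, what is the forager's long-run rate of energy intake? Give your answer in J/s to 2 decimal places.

0.08 J/s

R = (0.033×4.6 + 0.0161×8.8 + 0.056×4.9 + 0.01×1.6) / (1 + 0.033×87 + 0.0161×12 + 0.056×39 + 0.01×84) = 0.5839/7.088 = 0.08237 J/s.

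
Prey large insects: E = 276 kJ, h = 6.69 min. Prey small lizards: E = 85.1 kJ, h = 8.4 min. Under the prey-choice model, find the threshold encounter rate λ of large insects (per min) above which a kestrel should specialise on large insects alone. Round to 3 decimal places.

Drop small lizards once their profitability E₂/h₂ falls below the rate achievable on large insects alone: E₂/h₂ = λE₁/(1 + λh₁).
Solve for λ: λE₁h₂ = E₂(1 + λh₁) → λ(E₁h₂ − E₂h₁) = E₂ → λ = E₂/(E₁h₂ − E₂h₁).
λ = 85.1/(276×8.4 − 85.1×6.69) = 85.1/1749 = 0.04865 per min.

0.049 per min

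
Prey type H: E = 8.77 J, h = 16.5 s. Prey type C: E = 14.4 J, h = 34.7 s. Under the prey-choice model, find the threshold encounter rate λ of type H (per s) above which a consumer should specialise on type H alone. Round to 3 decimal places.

0.216 per s

The zero-one rule: include type C iff E₂/h₂ > λE₁/(1+λh₁). Equality gives the switch point.
λE₁h₂ = E₂ + λE₂h₁ ⇒ λ = E₂/(E₁h₂ − E₂h₁) = 14.4/(304.3 − 237.6) = 0.2158 per s.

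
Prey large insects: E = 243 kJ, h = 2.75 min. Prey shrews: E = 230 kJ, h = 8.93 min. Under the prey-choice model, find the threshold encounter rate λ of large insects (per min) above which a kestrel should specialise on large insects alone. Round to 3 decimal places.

0.150 per min

Drop shrews once their profitability E₂/h₂ falls below the rate achievable on large insects alone: E₂/h₂ = λE₁/(1 + λh₁).
Solve for λ: λE₁h₂ = E₂(1 + λh₁) → λ(E₁h₂ − E₂h₁) = E₂ → λ = E₂/(E₁h₂ − E₂h₁).
λ = 230/(243×8.93 − 230×2.75) = 230/1537 = 0.1496 per min.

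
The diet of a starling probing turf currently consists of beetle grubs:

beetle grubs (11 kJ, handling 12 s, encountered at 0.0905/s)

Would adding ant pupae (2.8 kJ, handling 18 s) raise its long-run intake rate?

No

On beetle grubs alone, R = ΣλE/(1+Σλh) = 0.9955/2.086 = 0.4772 kJ/s.
ant pupae: E/h = 2.8/18 = 0.1556 kJ/s.
0.1556 < 0.4772, so adding ant pupae would lower the average — exclude it.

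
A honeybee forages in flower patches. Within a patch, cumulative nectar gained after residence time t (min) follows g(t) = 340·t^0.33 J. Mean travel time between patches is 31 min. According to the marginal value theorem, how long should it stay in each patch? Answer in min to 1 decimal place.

15.3 min

Maximise g(t)/(T+t): set derivative to zero → g'(t)(T+t) = g(t).
g'(t) = 0.33·340·t^-0.67. Setting 0.33·340·t^-0.67 = 340·t^0.33/(31+t) gives 0.33(31+t) = t, so 0.67·t = 0.33×31.
t* = 0.33×31/0.67 = 15.27 min.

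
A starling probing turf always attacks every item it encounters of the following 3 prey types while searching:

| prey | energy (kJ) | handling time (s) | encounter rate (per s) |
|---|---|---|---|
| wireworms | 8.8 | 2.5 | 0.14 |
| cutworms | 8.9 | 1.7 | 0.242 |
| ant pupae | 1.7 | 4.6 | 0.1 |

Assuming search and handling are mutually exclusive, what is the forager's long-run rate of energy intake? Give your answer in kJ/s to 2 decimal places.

1.60 kJ/s

Energy encountered per unit search time: 0.14×8.8 + 0.242×8.9 + 0.1×1.7 = 3.556 kJ/s.
Handling time per unit search time: 0.14×2.5 + 0.242×1.7 + 0.1×4.6 = 1.221.
Rate = 3.556/(1 + 1.221) = 1.601 kJ/s.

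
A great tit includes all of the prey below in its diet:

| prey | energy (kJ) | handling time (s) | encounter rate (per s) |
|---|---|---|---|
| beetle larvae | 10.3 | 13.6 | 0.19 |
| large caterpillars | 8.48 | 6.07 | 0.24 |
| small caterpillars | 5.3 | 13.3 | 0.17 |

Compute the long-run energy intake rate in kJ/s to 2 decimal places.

R = Σλ_iE_i / (1 + Σλ_ih_i)
Numerator: 0.19×10.3 + 0.24×8.48 + 0.17×5.3 = 4.893
Denominator: 1 + 0.19×13.6 + 0.24×6.07 + 0.17×13.3 = 7.302
R = 4.893/7.302 = 0.6701 kJ/s

0.67 kJ/s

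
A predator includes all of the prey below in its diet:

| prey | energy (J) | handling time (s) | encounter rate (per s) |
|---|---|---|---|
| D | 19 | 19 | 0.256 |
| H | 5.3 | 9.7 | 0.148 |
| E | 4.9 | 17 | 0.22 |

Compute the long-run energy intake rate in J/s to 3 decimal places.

0.609 J/s

R = Σλ_iE_i / (1 + Σλ_ih_i)
Numerator: 0.256×19 + 0.148×5.3 + 0.22×4.9 = 6.726
Denominator: 1 + 0.256×19 + 0.148×9.7 + 0.22×17 = 11.04
R = 6.726/11.04 = 0.6093 J/s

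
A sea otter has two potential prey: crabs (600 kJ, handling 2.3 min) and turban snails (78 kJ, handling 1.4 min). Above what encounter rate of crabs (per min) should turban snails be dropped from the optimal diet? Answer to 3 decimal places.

0.118 per min

Drop turban snails once their profitability E₂/h₂ falls below the rate achievable on crabs alone: E₂/h₂ = λE₁/(1 + λh₁).
Solve for λ: λE₁h₂ = E₂(1 + λh₁) → λ(E₁h₂ − E₂h₁) = E₂ → λ = E₂/(E₁h₂ − E₂h₁).
λ = 78/(600×1.4 − 78×2.3) = 78/660.6 = 0.1181 per min.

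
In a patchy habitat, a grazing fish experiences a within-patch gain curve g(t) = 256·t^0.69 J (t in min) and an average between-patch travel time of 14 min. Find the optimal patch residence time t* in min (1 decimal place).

Optimal t* satisfies g'(t*) = g(t*)/(T + t*).
g'(t) = 0.69·256·t^-0.31. Setting 0.69·256·t^-0.31 = 256·t^0.69/(14+t) gives 0.69(14+t) = t, so 0.31·t = 0.69×14.
t* = 0.69×14/0.31 = 31.16 min.

31.2 min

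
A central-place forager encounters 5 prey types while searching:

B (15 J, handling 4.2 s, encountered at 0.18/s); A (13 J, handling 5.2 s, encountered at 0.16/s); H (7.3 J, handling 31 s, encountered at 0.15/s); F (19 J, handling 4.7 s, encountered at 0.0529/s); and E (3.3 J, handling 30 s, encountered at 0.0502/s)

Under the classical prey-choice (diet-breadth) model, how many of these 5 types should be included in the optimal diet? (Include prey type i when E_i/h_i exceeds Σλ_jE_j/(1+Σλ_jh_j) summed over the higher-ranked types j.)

3

E/h in descending order: F 4.04, B 3.57, A 2.5, H 0.235, E 0.11 J/s. The optimal diet is the largest prefix of this list for which every included type satisfies E_i/h_i > R on the types above it.
Rate on top 1: 0.805. B: 3.57 > 0.805 → include.
Rate on top 2: 1.848. A: 2.5 > 1.848 → include.
Rate on top 3: 2.039. H: 0.235 < 2.039 → exclude; stop.
Optimal diet: F, B, A — 3 of 5 types.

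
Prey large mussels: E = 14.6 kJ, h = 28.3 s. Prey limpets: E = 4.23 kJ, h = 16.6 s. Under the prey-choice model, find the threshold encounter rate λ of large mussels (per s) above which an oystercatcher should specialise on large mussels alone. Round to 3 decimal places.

The zero-one rule: include limpets iff E₂/h₂ > λE₁/(1+λh₁). Equality gives the switch point.
λE₁h₂ = E₂ + λE₂h₁ ⇒ λ = E₂/(E₁h₂ − E₂h₁) = 4.23/(242.4 − 119.7) = 0.03449 per s.

0.034 per s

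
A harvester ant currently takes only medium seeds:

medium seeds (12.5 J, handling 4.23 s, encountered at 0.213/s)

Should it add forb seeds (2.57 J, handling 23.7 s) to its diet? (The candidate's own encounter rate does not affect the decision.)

No

On medium seeds alone, R = ΣλE/(1+Σλh) = 2.663/1.901 = 1.401 J/s.
Profitability of forb seeds: 2.57/23.7 = 0.1084 J/s.
0.1084 < 1.401, so adding forb seeds would lower the average — exclude it.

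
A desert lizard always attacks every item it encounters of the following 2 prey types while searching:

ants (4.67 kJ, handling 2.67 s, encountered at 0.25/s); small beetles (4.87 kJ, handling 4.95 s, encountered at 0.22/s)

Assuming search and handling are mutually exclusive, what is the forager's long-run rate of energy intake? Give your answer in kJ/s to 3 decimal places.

0.812 kJ/s

R = Σλ_iE_i / (1 + Σλ_ih_i)
Numerator: 0.25×4.67 + 0.22×4.87 = 2.239
Denominator: 1 + 0.25×2.67 + 0.22×4.95 = 2.756
R = 2.239/2.756 = 0.8122 kJ/s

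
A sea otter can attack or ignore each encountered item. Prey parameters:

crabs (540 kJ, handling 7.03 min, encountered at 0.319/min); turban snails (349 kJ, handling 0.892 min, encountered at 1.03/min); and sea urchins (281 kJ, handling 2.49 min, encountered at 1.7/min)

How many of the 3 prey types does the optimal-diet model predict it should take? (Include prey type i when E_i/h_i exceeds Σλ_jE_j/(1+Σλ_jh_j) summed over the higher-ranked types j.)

1

Profitabilities (E/h, kJ/min): turban snails 391, sea urchins 113, crabs 76.8. Add prey in this order while the next type's profitability exceeds the intake rate on those already taken.
Rate on top 1: 187.3. sea urchins: 113 < 187.3 → exclude; stop.
Optimal diet: turban snails — 1 of 3 types.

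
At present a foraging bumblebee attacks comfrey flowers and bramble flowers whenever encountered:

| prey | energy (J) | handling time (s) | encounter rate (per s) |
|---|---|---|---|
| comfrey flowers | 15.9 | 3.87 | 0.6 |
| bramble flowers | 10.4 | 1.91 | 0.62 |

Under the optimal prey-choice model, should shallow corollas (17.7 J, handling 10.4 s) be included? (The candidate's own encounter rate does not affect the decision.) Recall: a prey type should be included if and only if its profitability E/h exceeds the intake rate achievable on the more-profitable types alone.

No

On comfrey flowers and bramble flowers alone, R = ΣλE/(1+Σλh) = 15.99/4.506 = 3.548 J/s.
shallow corollas: E/h = 17.7/10.4 = 1.702 J/s.
1.702 < 3.548, so adding shallow corollas would lower the average — exclude it.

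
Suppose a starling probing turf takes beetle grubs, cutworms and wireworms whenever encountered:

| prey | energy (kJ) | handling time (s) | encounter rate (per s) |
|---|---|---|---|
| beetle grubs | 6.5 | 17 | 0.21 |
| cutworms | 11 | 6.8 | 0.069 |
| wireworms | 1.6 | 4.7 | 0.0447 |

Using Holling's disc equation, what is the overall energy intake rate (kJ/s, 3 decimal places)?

0.418 kJ/s

R = Σλ_iE_i / (1 + Σλ_ih_i)
Numerator: 0.21×6.5 + 0.069×11 + 0.0447×1.6 = 2.196
Denominator: 1 + 0.21×17 + 0.069×6.8 + 0.0447×4.7 = 5.249
R = 2.196/5.249 = 0.4183 kJ/s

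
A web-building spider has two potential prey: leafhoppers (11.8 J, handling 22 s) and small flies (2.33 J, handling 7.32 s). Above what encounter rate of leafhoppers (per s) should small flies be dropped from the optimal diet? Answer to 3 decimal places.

0.066 per s

Drop small flies once their profitability E₂/h₂ falls below the rate achievable on leafhoppers alone: E₂/h₂ = λE₁/(1 + λh₁).
Solve for λ: λE₁h₂ = E₂(1 + λh₁) → λ(E₁h₂ − E₂h₁) = E₂ → λ = E₂/(E₁h₂ − E₂h₁).
λ = 2.33/(11.8×7.32 − 2.33×22) = 2.33/35.12 = 0.06635 per s.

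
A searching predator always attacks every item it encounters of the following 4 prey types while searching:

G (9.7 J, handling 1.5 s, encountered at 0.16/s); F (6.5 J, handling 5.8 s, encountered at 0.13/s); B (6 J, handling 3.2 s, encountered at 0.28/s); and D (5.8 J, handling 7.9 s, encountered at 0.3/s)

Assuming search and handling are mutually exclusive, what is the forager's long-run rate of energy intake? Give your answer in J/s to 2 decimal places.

R = (0.16×9.7 + 0.13×6.5 + 0.28×6 + 0.3×5.8) / (1 + 0.16×1.5 + 0.13×5.8 + 0.28×3.2 + 0.3×7.9) = 5.817/5.26 = 1.106 J/s.

1.11 J/s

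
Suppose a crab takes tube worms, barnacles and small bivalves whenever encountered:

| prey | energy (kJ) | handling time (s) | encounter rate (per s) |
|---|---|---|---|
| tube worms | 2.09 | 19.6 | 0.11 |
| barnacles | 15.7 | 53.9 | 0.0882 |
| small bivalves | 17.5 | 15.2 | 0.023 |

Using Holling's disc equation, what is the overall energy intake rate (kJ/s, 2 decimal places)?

Energy encountered per unit search time: 0.11×2.09 + 0.0882×15.7 + 0.023×17.5 = 2.017 kJ/s.
Handling time per unit search time: 0.11×19.6 + 0.0882×53.9 + 0.023×15.2 = 7.26.
Rate = 2.017/(1 + 7.26) = 0.2442 kJ/s.

0.24 kJ/s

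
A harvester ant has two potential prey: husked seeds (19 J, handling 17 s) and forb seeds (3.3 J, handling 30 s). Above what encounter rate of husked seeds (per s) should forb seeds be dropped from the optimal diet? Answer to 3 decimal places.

At the threshold, the rate on husked seeds alone equals the profitability of forb seeds: λ·19/(1 + λ·17) = 3.3/30 = 0.11.
Rearranging, λ(19 − 0.11×17) = 0.11, so λ = 0.11/17.13 = 0.006421 per s.

0.006 per s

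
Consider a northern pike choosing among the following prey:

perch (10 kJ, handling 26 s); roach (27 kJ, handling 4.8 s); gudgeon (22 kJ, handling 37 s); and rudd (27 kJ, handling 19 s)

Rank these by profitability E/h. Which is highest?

roach

Profitability E/h (kJ/s): perch = 10/26 = 0.385, roach = 27/4.8 = 5.62, gudgeon = 22/37 = 0.595, rudd = 27/19 = 1.42.
Ranked: roach > rudd > gudgeon > perch.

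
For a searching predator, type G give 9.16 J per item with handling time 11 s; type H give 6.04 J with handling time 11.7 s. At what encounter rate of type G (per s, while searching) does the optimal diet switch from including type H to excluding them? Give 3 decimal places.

The zero-one rule: include type H iff E₂/h₂ > λE₁/(1+λh₁). Equality gives the switch point.
λE₁h₂ = E₂ + λE₂h₁ ⇒ λ = E₂/(E₁h₂ − E₂h₁) = 6.04/(107.2 − 66.44) = 0.1483 per s.

0.148 per s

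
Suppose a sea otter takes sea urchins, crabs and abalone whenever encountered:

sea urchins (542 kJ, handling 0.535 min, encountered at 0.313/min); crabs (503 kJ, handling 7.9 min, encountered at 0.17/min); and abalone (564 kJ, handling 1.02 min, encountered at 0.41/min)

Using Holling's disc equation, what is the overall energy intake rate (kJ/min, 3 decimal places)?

R = (0.313×542 + 0.17×503 + 0.41×564) / (1 + 0.313×0.535 + 0.17×7.9 + 0.41×1.02) = 486.4/2.929 = 166.1 kJ/min.

166.082 kJ/min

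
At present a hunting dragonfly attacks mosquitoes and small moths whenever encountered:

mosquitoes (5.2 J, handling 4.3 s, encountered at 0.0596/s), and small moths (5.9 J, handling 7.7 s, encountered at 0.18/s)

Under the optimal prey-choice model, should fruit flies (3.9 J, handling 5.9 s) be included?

Yes

On mosquitoes and small moths alone, R = ΣλE/(1+Σλh) = 1.372/2.642 = 0.5192 J/s.
fruit flies: E/h = 3.9/5.9 = 0.661 J/s.
0.661 > 0.5192, so adding fruit flies raises the average — include it.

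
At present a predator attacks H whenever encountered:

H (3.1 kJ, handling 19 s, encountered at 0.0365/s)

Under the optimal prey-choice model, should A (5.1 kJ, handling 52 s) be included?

On H alone, R = ΣλE/(1+Σλh) = 0.1132/1.694 = 0.06681 kJ/s.
Profitability of A: 5.1/52 = 0.09808 kJ/s.
Since 0.09808 > R, including A increases the long-run rate.

Yes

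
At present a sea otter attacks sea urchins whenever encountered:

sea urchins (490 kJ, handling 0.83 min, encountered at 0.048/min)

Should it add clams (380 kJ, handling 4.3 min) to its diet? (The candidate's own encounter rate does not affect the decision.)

Intake rate on the current diet: R = (0.048×490) / (1 + 0.048×0.83) = 23.52/1.04 = 22.62 kJ/min.
clams: E/h = 380/4.3 = 88.37 kJ/min.
88.37 > 22.62, so adding clams raises the average — include it.

Yes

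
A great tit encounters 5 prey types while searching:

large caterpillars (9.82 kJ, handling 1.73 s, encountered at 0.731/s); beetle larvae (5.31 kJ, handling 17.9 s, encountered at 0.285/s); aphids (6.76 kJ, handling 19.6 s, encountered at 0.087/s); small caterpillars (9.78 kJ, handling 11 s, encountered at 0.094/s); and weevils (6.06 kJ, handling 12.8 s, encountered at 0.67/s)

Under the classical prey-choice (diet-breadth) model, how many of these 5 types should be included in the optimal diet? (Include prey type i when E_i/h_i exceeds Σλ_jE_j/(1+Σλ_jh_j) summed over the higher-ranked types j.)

1

Rank by E/h (kJ/s): large caterpillars 5.68, small caterpillars 0.889, weevils 0.473, aphids 0.345, beetle larvae 0.297. Include each in turn until the next type's E/h falls below the running intake rate.
Rate on top 1: 3.17. small caterpillars: 0.889 < 3.17 → exclude; stop.
Optimal diet: large caterpillars — 1 of 5 types.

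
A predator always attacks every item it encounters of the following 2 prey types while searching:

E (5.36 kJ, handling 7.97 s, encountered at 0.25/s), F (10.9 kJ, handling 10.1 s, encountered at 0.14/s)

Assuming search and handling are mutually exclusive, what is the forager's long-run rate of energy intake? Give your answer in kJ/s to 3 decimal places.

0.650 kJ/s

Energy encountered per unit search time: 0.25×5.36 + 0.14×10.9 = 2.866 kJ/s.
Handling time per unit search time: 0.25×7.97 + 0.14×10.1 = 3.407.
Rate = 2.866/(1 + 3.407) = 0.6504 kJ/s.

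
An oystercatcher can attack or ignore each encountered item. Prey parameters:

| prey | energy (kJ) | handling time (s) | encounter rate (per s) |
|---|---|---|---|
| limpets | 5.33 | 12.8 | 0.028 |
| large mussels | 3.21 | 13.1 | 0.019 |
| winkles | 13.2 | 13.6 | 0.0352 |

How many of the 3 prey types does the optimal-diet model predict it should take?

Rank by E/h (kJ/s): winkles 0.971, limpets 0.416, large mussels 0.245. Include each in turn until the next type's E/h falls below the running intake rate.
Rate on top 1: 0.3142. limpets: 0.416 > 0.3142 → include.
Rate on top 2: 0.3342. large mussels: 0.245 < 0.3342 → exclude; stop.
Optimal diet: winkles, limpets — 2 of 3 types.

2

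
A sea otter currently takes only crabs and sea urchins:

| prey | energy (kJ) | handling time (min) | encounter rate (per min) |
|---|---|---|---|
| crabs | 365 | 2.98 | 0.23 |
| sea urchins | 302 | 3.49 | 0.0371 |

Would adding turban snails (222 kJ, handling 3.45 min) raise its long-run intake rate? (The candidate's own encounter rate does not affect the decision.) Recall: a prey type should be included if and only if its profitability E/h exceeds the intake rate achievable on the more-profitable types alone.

Yes

On crabs and sea urchins alone, R = ΣλE/(1+Σλh) = 95.15/1.815 = 52.43 kJ/min.
turban snails: E/h = 222/3.45 = 64.35 kJ/min.
64.35 > 52.43, so adding turban snails raises the average — include it.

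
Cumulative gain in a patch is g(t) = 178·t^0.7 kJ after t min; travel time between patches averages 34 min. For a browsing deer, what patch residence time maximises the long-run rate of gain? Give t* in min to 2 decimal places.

79.33 min

Maximise g(t)/(T+t): set derivative to zero → g'(t)(T+t) = g(t).
g'(t) = 0.7·178·t^-0.3. Setting 0.7·178·t^-0.3 = 178·t^0.7/(34+t) gives 0.7(34+t) = t, so 0.30·t = 0.7×34.
t* = 0.7×34/0.30 = 79.33 min.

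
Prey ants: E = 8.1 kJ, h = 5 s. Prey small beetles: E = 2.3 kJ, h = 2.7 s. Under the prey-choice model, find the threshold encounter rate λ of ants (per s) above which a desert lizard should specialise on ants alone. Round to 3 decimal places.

Drop small beetles once their profitability E₂/h₂ falls below the rate achievable on ants alone: E₂/h₂ = λE₁/(1 + λh₁).
Solve for λ: λE₁h₂ = E₂(1 + λh₁) → λ(E₁h₂ − E₂h₁) = E₂ → λ = E₂/(E₁h₂ − E₂h₁).
λ = 2.3/(8.1×2.7 − 2.3×5) = 2.3/10.37 = 0.2218 per s.

0.222 per s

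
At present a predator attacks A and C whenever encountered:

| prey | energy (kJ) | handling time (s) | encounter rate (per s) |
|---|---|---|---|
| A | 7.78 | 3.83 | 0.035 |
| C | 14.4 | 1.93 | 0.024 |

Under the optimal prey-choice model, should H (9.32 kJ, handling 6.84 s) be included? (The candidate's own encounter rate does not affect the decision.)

Yes

Current rate: (0.035×7.78 + 0.024×14.4)/(1 + 0.035×3.83 + 0.024×1.93) = 0.5235 kJ/s.
H: E/h = 9.32/6.84 = 1.363 kJ/s.
Since 1.363 > R, including H increases the long-run rate.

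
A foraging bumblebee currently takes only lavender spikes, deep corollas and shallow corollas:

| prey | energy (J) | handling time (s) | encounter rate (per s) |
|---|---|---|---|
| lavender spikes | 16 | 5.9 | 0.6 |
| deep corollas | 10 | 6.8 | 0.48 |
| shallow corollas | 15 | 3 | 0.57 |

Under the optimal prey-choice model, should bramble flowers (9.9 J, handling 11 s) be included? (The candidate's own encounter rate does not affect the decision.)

Intake rate on the current diet: R = (0.6×16 + 0.48×10 + 0.57×15) / (1 + 0.6×5.9 + 0.48×6.8 + 0.57×3) = 22.95/9.514 = 2.412 J/s.
bramble flowers: E/h = 9.9/11 = 0.9 J/s.
Since 0.9 < R, time spent handling bramble flowers is better spent searching.

No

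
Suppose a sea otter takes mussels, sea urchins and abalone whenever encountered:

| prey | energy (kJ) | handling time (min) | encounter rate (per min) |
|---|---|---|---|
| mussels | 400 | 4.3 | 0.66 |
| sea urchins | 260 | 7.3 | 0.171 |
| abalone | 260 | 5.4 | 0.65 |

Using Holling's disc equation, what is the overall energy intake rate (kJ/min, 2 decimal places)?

55.54 kJ/min

R = (0.66×400 + 0.171×260 + 0.65×260) / (1 + 0.66×4.3 + 0.171×7.3 + 0.65×5.4) = 477.5/8.596 = 55.54 kJ/min.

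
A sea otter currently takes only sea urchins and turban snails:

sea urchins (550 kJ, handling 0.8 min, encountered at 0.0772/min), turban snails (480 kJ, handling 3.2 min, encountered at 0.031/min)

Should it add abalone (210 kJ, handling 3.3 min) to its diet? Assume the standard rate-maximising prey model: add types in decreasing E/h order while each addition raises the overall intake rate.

Yes

On sea urchins and turban snails alone, R = ΣλE/(1+Σλh) = 57.34/1.161 = 49.39 kJ/min.
abalone: E/h = 210/3.3 = 63.64 kJ/min.
63.64 > 49.39, so adding abalone raises the average — include it.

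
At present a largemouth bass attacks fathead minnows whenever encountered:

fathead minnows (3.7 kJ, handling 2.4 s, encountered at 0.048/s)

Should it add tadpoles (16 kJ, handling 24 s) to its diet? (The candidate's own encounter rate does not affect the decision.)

Current rate: (0.048×3.7)/(1 + 0.048×2.4) = 0.1593 kJ/s.
Profitability of tadpoles: 16/24 = 0.6667 kJ/s.
0.6667 > 0.1593, so adding tadpoles raises the average — include it.

Yes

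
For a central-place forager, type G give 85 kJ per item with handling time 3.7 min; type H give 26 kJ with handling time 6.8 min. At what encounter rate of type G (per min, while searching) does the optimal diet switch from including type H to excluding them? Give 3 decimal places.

The zero-one rule: include type H iff E₂/h₂ > λE₁/(1+λh₁). Equality gives the switch point.
λE₁h₂ = E₂ + λE₂h₁ ⇒ λ = E₂/(E₁h₂ − E₂h₁) = 26/(578 − 96.2) = 0.05396 per min.

0.054 per min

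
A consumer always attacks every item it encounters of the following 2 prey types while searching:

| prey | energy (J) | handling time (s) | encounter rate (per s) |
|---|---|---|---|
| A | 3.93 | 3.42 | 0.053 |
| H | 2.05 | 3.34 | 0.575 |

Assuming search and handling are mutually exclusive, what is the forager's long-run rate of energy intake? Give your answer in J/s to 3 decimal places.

0.447 J/s

Energy encountered per unit search time: 0.053×3.93 + 0.575×2.05 = 1.387 J/s.
Handling time per unit search time: 0.053×3.42 + 0.575×3.34 = 2.102.
Rate = 1.387/(1 + 2.102) = 0.4472 J/s.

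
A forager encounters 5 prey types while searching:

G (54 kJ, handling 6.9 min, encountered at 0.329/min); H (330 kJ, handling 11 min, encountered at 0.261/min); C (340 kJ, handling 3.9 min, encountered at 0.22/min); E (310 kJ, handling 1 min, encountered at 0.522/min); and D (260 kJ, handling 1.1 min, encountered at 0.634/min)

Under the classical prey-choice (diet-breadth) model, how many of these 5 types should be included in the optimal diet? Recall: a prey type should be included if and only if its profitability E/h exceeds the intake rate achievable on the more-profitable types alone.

2

Profitabilities (E/h, kJ/min): E 310, D 236, C 87.2, H 30, G 7.83. Add prey in this order while the next type's profitability exceeds the intake rate on those already taken.
Rate on top 1: 106.3. D: 236 > 106.3 → include.
Rate on top 2: 147.2. C: 87.2 < 147.2 → exclude; stop.
Optimal diet: E, D — 2 of 5 types.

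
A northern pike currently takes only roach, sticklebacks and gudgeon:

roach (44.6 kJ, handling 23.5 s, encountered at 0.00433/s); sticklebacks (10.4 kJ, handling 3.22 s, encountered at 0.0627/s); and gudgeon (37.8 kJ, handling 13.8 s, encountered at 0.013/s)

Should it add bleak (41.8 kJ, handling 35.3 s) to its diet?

Yes

On roach, sticklebacks and gudgeon alone, R = ΣλE/(1+Σλh) = 1.337/1.483 = 0.9013 kJ/s.
bleak: E/h = 41.8/35.3 = 1.184 kJ/s.
1.184 > 0.9013, so adding bleak raises the average — include it.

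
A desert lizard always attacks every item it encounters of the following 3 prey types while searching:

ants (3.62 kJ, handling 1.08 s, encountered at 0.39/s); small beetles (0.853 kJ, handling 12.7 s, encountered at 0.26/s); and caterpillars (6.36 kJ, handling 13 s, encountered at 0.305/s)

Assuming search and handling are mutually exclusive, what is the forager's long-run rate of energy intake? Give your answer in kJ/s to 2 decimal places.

0.41 kJ/s

R = (0.39×3.62 + 0.26×0.853 + 0.305×6.36) / (1 + 0.39×1.08 + 0.26×12.7 + 0.305×13) = 3.573/8.688 = 0.4113 kJ/s.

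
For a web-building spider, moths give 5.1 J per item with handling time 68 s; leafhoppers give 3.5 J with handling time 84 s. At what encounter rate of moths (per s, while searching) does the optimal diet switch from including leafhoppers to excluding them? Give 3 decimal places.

At the threshold, the rate on moths alone equals the profitability of leafhoppers: λ·5.1/(1 + λ·68) = 3.5/84 = 0.04167.
Rearranging, λ(5.1 − 0.04167×68) = 0.04167, so λ = 0.04167/2.267 = 0.01838 per s.

0.018 per s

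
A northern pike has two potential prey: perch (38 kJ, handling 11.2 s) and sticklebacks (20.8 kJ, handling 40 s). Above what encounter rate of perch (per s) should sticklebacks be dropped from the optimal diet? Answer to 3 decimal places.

0.016 per s

At the threshold, the rate on perch alone equals the profitability of sticklebacks: λ·38/(1 + λ·11.2) = 20.8/40 = 0.52.
Rearranging, λ(38 − 0.52×11.2) = 0.52, so λ = 0.52/32.18 = 0.01616 per s.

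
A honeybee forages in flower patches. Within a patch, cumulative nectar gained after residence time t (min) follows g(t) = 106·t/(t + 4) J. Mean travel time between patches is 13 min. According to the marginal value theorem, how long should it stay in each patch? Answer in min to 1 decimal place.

7.2 min

Maximise g(t)/(T+t): set derivative to zero → g'(t)(T+t) = g(t).
g'(t) = 106·4/(t + 4)². Setting 106·4/(t+4)² = 106t/[(t+4)(13+t)] gives 4(13+t) = t(t+4), so t² = 4×13 = 52.
t* = √52 = 7.211 min.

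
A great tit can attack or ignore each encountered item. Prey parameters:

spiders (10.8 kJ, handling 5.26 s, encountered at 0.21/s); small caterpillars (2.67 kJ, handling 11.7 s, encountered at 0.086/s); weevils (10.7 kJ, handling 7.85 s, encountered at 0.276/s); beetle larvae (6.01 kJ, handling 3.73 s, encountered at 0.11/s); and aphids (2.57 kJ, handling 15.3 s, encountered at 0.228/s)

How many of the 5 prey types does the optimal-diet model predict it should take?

E/h in descending order: spiders 2.05, beetle larvae 1.61, weevils 1.36, small caterpillars 0.228, aphids 0.168 kJ/s. The optimal diet is the largest prefix of this list for which every included type satisfies E_i/h_i > R on the types above it.
Rate on top 1: 1.078. beetle larvae: 1.61 > 1.078 → include.
Rate on top 2: 1.165. weevils: 1.36 > 1.165 → include.
Rate on top 3: 1.256. small caterpillars: 0.228 < 1.256 → exclude; stop.
Optimal diet: spiders, beetle larvae, weevils — 3 of 5 types.

3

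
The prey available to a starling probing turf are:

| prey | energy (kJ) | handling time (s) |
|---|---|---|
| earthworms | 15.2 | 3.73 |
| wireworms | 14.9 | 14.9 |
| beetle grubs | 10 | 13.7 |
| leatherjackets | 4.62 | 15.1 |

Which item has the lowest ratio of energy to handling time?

leatherjackets

In descending order of E/h:
earthworms: 15.2/3.73 = 4.08 kJ/s
wireworms: 14.9/14.9 = 1 kJ/s
beetle grubs: 10/13.7 = 0.73 kJ/s
leatherjackets: 4.62/15.1 = 0.306 kJ/s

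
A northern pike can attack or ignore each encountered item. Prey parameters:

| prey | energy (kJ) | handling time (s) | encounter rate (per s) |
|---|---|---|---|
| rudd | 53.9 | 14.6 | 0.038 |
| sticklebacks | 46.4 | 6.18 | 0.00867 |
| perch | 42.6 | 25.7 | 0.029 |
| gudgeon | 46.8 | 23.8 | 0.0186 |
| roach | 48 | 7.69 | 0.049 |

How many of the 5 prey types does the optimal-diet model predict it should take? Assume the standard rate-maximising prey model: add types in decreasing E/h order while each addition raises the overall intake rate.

3

E/h in descending order: sticklebacks 7.51, roach 6.24, rudd 3.69, gudgeon 1.97, perch 1.66 kJ/s. The optimal diet is the largest prefix of this list for which every included type satisfies E_i/h_i > R on the types above it.
Rate on top 1: 0.3818. roach: 6.24 > 0.3818 → include.
Rate on top 2: 1.926. rudd: 3.69 > 1.926 → include.
Rate on top 3: 2.419. gudgeon: 1.97 < 2.419 → exclude; stop.
Optimal diet: sticklebacks, roach, rudd — 3 of 5 types.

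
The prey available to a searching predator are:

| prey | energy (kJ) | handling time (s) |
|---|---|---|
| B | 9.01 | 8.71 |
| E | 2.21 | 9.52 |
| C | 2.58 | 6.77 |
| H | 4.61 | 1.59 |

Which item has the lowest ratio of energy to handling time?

E

Profitability E/h (kJ/s): B = 9.01/8.71 = 1.03, E = 2.21/9.52 = 0.232, C = 2.58/6.77 = 0.381, H = 4.61/1.59 = 2.9.
Ranked: H > B > C > E.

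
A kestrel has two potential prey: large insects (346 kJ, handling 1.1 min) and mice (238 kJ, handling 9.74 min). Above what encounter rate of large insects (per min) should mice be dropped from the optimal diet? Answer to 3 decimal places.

0.077 per min

At the threshold, the rate on large insects alone equals the profitability of mice: λ·346/(1 + λ·1.1) = 238/9.74 = 24.44.
Rearranging, λ(346 − 24.44×1.1) = 24.44, so λ = 24.44/319.1 = 0.07657 per min.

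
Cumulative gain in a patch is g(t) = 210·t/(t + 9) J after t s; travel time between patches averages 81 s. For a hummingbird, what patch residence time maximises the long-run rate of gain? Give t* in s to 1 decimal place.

By the marginal value theorem, leave when the instantaneous gain rate g'(t) equals the habitat-wide average g(t)/(T + t).
g'(t) = 210·9/(t + 9)². Setting 210·9/(t+9)² = 210t/[(t+9)(81+t)] gives 9(81+t) = t(t+9), so t² = 9×81 = 729.
t* = √729 = 27 s.

27.0 s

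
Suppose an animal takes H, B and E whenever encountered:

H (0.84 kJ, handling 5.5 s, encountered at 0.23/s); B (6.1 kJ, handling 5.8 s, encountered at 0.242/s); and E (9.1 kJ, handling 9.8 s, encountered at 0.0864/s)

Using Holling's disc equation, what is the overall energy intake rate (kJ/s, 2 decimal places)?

R = (0.23×0.84 + 0.242×6.1 + 0.0864×9.1) / (1 + 0.23×5.5 + 0.242×5.8 + 0.0864×9.8) = 2.456/4.515 = 0.5438 kJ/s.

0.54 kJ/s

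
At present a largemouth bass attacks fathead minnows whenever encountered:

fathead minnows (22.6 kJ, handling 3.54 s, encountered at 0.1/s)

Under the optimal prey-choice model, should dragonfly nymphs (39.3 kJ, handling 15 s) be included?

Intake rate on the current diet: R = (0.1×22.6) / (1 + 0.1×3.54) = 2.26/1.354 = 1.669 kJ/s.
dragonfly nymphs: E/h = 39.3/15 = 2.62 kJ/s.
Since 2.62 > R, including dragonfly nymphs increases the long-run rate.

Yes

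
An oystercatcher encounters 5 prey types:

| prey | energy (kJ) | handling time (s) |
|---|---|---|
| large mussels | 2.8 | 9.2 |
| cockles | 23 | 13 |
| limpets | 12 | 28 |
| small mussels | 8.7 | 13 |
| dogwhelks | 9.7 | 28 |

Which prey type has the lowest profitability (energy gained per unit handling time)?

large mussels

In descending order of E/h:
cockles: 23/13 = 1.77 kJ/s
small mussels: 8.7/13 = 0.669 kJ/s
limpets: 12/28 = 0.429 kJ/s
dogwhelks: 9.7/28 = 0.346 kJ/s
large mussels: 2.8/9.2 = 0.304 kJ/s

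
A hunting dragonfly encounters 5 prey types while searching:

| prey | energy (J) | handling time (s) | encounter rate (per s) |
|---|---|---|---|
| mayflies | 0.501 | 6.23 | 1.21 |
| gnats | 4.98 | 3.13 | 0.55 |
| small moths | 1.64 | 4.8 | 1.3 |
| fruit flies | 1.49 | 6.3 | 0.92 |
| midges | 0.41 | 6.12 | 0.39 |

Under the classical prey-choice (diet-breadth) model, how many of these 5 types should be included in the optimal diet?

1

E/h in descending order: gnats 1.59, small moths 0.342, fruit flies 0.237, mayflies 0.0804, midges 0.067 J/s. The optimal diet is the largest prefix of this list for which every included type satisfies E_i/h_i > R on the types above it.
Rate on top 1: 1.006. small moths: 0.342 < 1.006 → exclude; stop.
Optimal diet: gnats — 1 of 5 types.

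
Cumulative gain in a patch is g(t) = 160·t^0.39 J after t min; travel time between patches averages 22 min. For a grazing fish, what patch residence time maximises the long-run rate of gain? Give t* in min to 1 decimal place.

14.1 min

By the marginal value theorem, leave when the instantaneous gain rate g'(t) equals the habitat-wide average g(t)/(T + t).
g'(t) = 0.39·160·t^-0.61. Setting 0.39·160·t^-0.61 = 160·t^0.39/(22+t) gives 0.39(22+t) = t, so 0.61·t = 0.39×22.
t* = 0.39×22/0.61 = 14.07 min.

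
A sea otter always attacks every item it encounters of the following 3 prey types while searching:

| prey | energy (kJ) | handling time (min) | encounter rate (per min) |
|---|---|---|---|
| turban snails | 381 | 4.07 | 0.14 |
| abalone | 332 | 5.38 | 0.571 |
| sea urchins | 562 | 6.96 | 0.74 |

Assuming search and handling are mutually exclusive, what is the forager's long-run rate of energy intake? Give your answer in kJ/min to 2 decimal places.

67.28 kJ/min

R = (0.14×381 + 0.571×332 + 0.74×562) / (1 + 0.14×4.07 + 0.571×5.38 + 0.74×6.96) = 658.8/9.792 = 67.28 kJ/min.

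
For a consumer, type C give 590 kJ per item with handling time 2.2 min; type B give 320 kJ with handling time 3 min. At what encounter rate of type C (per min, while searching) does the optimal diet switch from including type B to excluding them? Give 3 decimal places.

0.300 per min

Drop type B once their profitability E₂/h₂ falls below the rate achievable on type C alone: E₂/h₂ = λE₁/(1 + λh₁).
Solve for λ: λE₁h₂ = E₂(1 + λh₁) → λ(E₁h₂ − E₂h₁) = E₂ → λ = E₂/(E₁h₂ − E₂h₁).
λ = 320/(590×3 − 320×2.2) = 320/1066 = 0.3002 per min.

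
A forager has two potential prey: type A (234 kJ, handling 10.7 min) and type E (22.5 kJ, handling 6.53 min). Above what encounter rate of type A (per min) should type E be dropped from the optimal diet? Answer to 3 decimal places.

Drop type E once their profitability E₂/h₂ falls below the rate achievable on type A alone: E₂/h₂ = λE₁/(1 + λh₁).
Solve for λ: λE₁h₂ = E₂(1 + λh₁) → λ(E₁h₂ − E₂h₁) = E₂ → λ = E₂/(E₁h₂ − E₂h₁).
λ = 22.5/(234×6.53 − 22.5×10.7) = 22.5/1287 = 0.01748 per min.

0.017 per min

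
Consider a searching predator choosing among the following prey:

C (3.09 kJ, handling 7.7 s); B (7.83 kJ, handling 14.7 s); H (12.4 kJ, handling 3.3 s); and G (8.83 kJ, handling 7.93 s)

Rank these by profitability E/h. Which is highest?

H

Profitability E/h (kJ/s): C = 3.09/7.7 = 0.401, B = 7.83/14.7 = 0.533, H = 12.4/3.3 = 3.76, G = 8.83/7.93 = 1.11.
Ranked: H > G > B > C.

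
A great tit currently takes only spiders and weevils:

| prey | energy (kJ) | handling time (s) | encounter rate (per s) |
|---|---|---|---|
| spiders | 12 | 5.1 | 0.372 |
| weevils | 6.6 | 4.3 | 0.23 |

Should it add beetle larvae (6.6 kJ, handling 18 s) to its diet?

No

On spiders and weevils alone, R = ΣλE/(1+Σλh) = 5.982/3.886 = 1.539 kJ/s.
Profitability of beetle larvae: 6.6/18 = 0.3667 kJ/s.
0.3667 < 1.539, so adding beetle larvae would lower the average — exclude it.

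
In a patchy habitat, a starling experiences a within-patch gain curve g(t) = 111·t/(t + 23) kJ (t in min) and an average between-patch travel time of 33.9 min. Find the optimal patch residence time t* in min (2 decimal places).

By the marginal value theorem, leave when the instantaneous gain rate g'(t) equals the habitat-wide average g(t)/(T + t).
g'(t) = 111·23/(t + 23)². Setting 111·23/(t+23)² = 111t/[(t+23)(33.9+t)] gives 23(33.9+t) = t(t+23), so t² = 23×33.9 = 779.7.
t* = √779.7 = 27.92 min.

27.92 min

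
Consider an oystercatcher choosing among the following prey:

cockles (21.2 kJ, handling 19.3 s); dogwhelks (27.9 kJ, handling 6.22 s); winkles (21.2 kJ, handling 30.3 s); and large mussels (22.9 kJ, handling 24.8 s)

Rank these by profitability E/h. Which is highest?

dogwhelks

Profitability E/h (kJ/s): cockles = 21.2/19.3 = 1.1, dogwhelks = 27.9/6.22 = 4.49, winkles = 21.2/30.3 = 0.7, large mussels = 22.9/24.8 = 0.923.
Ranked: dogwhelks > cockles > large mussels > winkles.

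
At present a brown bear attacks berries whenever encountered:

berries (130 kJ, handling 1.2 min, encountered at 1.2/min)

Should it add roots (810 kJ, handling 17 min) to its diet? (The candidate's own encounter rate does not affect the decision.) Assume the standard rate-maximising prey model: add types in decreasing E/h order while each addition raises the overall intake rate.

No

On berries alone, R = ΣλE/(1+Σλh) = 156/2.44 = 63.93 kJ/min.
Profitability of roots: 810/17 = 47.65 kJ/min.
Since 47.65 < R, time spent handling roots is better spent searching.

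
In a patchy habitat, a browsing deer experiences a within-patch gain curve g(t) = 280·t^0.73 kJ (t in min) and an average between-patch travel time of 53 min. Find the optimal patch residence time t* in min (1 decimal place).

143.3 min

Maximise g(t)/(T+t): set derivative to zero → g'(t)(T+t) = g(t).
g'(t) = 0.73·280·t^-0.27. Setting 0.73·280·t^-0.27 = 280·t^0.73/(53+t) gives 0.73(53+t) = t, so 0.27·t = 0.73×53.
t* = 0.73×53/0.27 = 143.3 min.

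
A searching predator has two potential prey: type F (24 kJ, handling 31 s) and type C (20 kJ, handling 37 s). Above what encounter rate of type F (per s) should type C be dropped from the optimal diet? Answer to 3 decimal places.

0.075 per s

The zero-one rule: include type C iff E₂/h₂ > λE₁/(1+λh₁). Equality gives the switch point.
λE₁h₂ = E₂ + λE₂h₁ ⇒ λ = E₂/(E₁h₂ − E₂h₁) = 20/(888 − 620) = 0.07463 per s.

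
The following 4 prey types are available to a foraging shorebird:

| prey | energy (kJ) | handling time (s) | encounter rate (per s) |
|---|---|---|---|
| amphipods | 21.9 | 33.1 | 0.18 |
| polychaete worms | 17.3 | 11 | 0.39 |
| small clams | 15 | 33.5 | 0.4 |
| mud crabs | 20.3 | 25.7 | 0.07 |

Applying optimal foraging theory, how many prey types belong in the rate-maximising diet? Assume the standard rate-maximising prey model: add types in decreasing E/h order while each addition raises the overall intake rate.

Profitabilities (E/h, kJ/s): polychaete worms 1.57, mud crabs 0.79, amphipods 0.662, small clams 0.448. Add prey in this order while the next type's profitability exceeds the intake rate on those already taken.
Rate on top 1: 1.275. mud crabs: 0.79 < 1.275 → exclude; stop.
Optimal diet: polychaete worms — 1 of 4 types.

1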